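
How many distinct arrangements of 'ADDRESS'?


Letters: 7, freq: {'A': 1, 'D': 2, 'R': 1, 'E': 1, 'S': 2}
7!/(1!×2!×1!×1!×2!) = 5040/4 = 1260

1260


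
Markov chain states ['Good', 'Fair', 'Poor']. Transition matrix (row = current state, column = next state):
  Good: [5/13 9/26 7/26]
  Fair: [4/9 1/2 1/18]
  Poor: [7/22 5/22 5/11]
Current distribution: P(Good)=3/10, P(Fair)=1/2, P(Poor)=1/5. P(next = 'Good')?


P(next=Good) = Σᵢ P(now=i)×P(i→Good)
= 3/10×5/13 + 1/2×4/9 + 1/5×7/22
= 3/26 + 2/9 + 7/110 = 2582/6435

P = 2582/6435 ≈ 0.4012


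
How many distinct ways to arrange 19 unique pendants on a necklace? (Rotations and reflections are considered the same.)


Free circular arrangements: rotations and reflections both identified.
(n-1)!/2 = 18!/2 = 6402373705728000/2 = 3201186852864000

3201186852864000


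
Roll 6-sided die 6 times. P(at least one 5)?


P(no 5)^6 = (5/6)^6 = 15625/46656
P(≥1) = 1 - 15625/46656 = 31031/46656

P = 31031/46656 ≈ 66.51%


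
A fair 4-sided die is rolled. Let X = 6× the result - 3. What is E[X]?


E[die] = (1+4)/2 = 5/2
E[X] = 6×5/2 - 3 = 12

E[X] = 12


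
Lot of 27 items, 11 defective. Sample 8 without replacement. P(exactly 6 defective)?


Hypergeometric: C(11,6)×C(16,2)/C(27,8)
= 462×120/2220075 = 112/4485

P(X=6) = 112/4485 ≈ 2.50%


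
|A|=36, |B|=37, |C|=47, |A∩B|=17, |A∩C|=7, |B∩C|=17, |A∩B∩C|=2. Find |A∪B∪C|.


|A∪B∪C| = 36+37+47-17-7-17+2 = 81

|A∪B∪C| = 81


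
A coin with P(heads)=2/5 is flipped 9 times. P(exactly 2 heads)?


Binomial: P(X=2) = C(9,2)×p^2×(1-p)^7
= 36 × 4/25 × 2187/78125 = 314928/1953125

P(X=2) = 314928/1953125 ≈ 16.12%


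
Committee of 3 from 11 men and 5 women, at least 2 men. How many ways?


Count by #men:
  2M,1W: C(11,2)×C(5,1)=275
  3M,0W: C(11,3)×C(5,0)=165
Total = 440

440


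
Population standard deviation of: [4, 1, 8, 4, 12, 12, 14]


Mean = 55/7
  (4-55/7)²=729/49
  (1-55/7)²=2304/49
  (8-55/7)²=1/49
  (4-55/7)²=729/49
  (12-55/7)²=841/49
  (12-55/7)²=841/49
  (14-55/7)²=1849/49
Σ(x-μ)² = 1042/7
σ² = (1042/7)/7 = 1042/49

σ = √(1042/49) ≈ 4.6114


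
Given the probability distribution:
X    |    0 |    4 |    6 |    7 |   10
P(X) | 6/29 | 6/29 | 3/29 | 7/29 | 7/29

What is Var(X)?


E[X] = 161/29
E[X²] = 43
Var(X) = E[X²] - (E[X])² = 43 - 25921/841 = 10242/841

Var(X) = 10242/841 ≈ 12.1784


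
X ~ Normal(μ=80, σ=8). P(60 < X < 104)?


z₁=(60-80)/8=-2.5, z₂=(104-80)/8=3.0
P = Φ(3.0) - Φ(-2.5) = 0.998650 - 0.006210 = 0.992440 ≈ 0.9924

P(60 < X < 104) ≈ 0.9924


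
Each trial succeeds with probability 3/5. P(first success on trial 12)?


Geometric: P(X=12) = (1-p)^(k-1)×p = (2/5)^11×3/5 = 6144/244140625

P(X=12) = 6144/244140625 ≈ 0.00%


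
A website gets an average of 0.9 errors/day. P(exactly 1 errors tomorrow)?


Poisson(λ=0.9): P(X=1) = e^(-λ)×λ^k/k!
= e^(-0.9) × 0.9^1 / 1!
≈ 0.4065696597 × 0.9 / 1 ≈ 0.365913

P(X=1) ≈ 0.365913 ≈ 36.59%


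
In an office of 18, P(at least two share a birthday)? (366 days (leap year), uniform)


P(all different) = Π(366-i)/366 for i=0..17
= 0.653862
P(match) = 1 - 0.653862 = 0.346138

P ≈ 0.3461 ≈ 34.61%


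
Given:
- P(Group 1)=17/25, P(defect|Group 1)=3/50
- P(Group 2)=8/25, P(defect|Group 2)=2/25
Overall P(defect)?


P(B) = Σ P(B|Aᵢ)×P(Aᵢ)
  3/50×17/25 = 51/1250
  2/25×8/25 = 16/625
Sum = 83/1250

P(defect) = 83/1250 ≈ 6.64%


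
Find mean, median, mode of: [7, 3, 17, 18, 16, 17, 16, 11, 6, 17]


Sorted: [3, 6, 7, 11, 16, 16, 17, 17, 17, 18]
Mean = 128/10 = 64/5
Median = 16
Freq: {7: 1, 3: 1, 17: 3, 18: 1, 16: 2, 11: 1, 6: 1}
Mode: [17]

Mean=64/5, Median=16, Mode=17


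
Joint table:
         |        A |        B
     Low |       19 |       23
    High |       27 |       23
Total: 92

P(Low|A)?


P(Low|A) = 19/(19+27) = 19/46

P = 19/46 ≈ 41.30%


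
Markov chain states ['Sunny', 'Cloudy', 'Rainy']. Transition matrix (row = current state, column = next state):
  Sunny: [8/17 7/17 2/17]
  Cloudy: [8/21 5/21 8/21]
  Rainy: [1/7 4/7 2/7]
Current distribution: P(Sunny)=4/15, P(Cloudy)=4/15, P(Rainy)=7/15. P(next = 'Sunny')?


P(next=Sunny) = Σᵢ P(now=i)×P(i→Sunny)
= 4/15×8/17 + 4/15×8/21 + 7/15×1/7
= 32/255 + 32/315 + 1/15 = 1573/5355

P = 1573/5355 ≈ 0.2937


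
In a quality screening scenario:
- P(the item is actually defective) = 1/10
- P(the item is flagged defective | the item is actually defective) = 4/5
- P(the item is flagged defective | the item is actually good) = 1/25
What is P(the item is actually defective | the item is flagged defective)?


Using Bayes' theorem:
P(A|B) = P(B|A)·P(A) / P(B)

P(the item is flagged defective) = 4/5 × 1/10 + 1/25 × 9/10
= 2/25 + 9/250 = 29/250

P(the item is actually defective|the item is flagged defective) = (2/25) / (29/250) = 20/29

P(the item is actually defective|the item is flagged defective) = 20/29 ≈ 68.97%


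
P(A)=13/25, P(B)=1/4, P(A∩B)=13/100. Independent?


P(A)×P(B) = 13/100
P(A∩B) = 13/100
Equal ✓ → Independent

Yes, independent


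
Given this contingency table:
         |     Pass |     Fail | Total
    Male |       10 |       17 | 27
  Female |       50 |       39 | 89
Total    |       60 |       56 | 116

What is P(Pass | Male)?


P(Pass | Male) = 10/(10+17) = 10/27

P(Pass|Male) = 10/27 ≈ 37.04%


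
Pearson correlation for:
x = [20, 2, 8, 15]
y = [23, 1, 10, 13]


n=4, Σx=45, Σy=47, Σxy=737, Σx²=693, Σy²=799
r = (4×737 - 45×47)/√((4×693 - 45²)(4×799 - 47²))
= 833/√(747×987) = 833/√737289 ≈ 833/858.6553 ≈ 0.9701

r ≈ 0.9701


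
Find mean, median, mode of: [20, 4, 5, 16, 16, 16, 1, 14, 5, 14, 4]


Sorted: [1, 4, 4, 5, 5, 14, 14, 16, 16, 16, 20]
Mean = 115/11
Median = 14
Freq: {20: 1, 4: 2, 5: 2, 16: 3, 1: 1, 14: 2}
Mode: [16]

Mean=115/11, Median=14, Mode=16


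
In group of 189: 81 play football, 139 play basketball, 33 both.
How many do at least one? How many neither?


|A∪B| = 81+139-33 = 187
Neither = 189-187 = 2

At least one: 187; Neither: 2


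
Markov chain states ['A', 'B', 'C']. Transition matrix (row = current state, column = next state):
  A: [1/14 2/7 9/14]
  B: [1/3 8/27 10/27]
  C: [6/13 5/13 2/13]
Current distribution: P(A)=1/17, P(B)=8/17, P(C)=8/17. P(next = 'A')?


P(next=A) = Σᵢ P(now=i)×P(i→A)
= 1/17×1/14 + 8/17×1/3 + 8/17×6/13
= 1/238 + 8/51 + 48/221 = 3511/9282

P = 3511/9282 ≈ 0.3783


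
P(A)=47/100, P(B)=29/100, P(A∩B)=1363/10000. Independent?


P(A)×P(B) = 1363/10000
P(A∩B) = 1363/10000
Equal ✓ → Independent

Yes, independent


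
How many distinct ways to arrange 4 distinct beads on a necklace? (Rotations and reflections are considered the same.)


Free circular arrangements: rotations and reflections both identified.
(n-1)!/2 = 3!/2 = 6/2 = 3

3


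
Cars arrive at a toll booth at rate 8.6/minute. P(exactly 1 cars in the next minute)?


Poisson(λ=8.6): P(X=1) = e^(-λ)×λ^k/k!
= e^(-8.6) × 8.6^1 / 1!
≈ 0.0001841057937 × 8.6 / 1 ≈ 0.001583

P(X=1) ≈ 0.001583 ≈ 0.16%


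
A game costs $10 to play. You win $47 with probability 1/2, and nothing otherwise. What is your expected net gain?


E[gain] = (47-10)×1/2 + (-10)×1/2
= 37/2 - 5 = 27/2

Expected net gain = $27/2 ≈ $13.50


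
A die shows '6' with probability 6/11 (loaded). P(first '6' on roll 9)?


Geometric: P(X=9) = (1-p)^(k-1)×p = (5/11)^8×6/11 = 2343750/2357947691

P(X=9) = 2343750/2357947691 ≈ 0.10%


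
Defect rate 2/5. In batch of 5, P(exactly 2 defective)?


Binomial: P(X=2) = C(5,2)×p^2×(1-p)^3
= 10 × 4/25 × 27/125 = 216/625

P(X=2) = 216/625 ≈ 34.56%


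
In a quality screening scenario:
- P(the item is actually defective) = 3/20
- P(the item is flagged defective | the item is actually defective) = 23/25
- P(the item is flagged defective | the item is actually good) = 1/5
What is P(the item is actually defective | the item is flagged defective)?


Using Bayes' theorem:
P(A|B) = P(B|A)·P(A) / P(B)

P(the item is flagged defective) = 23/25 × 3/20 + 1/5 × 17/20
= 69/500 + 17/100 = 77/250

P(the item is actually defective|the item is flagged defective) = (69/500) / (77/250) = 69/154

P(the item is actually defective|the item is flagged defective) = 69/154 ≈ 44.81%


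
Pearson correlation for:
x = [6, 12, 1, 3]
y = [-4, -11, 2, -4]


n=4, Σx=22, Σy=-17, Σxy=-166, Σx²=190, Σy²=157
r = (4×(-166) - 22×(-17))/√((4×190 - 22²)(4×157 - (-17)²))
= -290/√(276×339) = -290/√93564 ≈ -290/305.8823 ≈ -0.9481

r ≈ -0.9481


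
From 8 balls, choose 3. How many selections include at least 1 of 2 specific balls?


Complement: C(8,3) - C(6,3) = 56 - 20 = 36

36


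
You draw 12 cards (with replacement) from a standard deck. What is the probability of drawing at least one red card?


P(not a red card) = 26/52 = 1/2
P(none in 12 draws) = (1/2)^12 = 1/4096
P(≥1 red card) = 1 - 1/4096 = 4095/4096

P = 4095/4096 ≈ 99.98%


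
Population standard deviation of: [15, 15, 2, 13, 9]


Mean = 54/5
  (15-54/5)²=441/25
  (15-54/5)²=441/25
  (2-54/5)²=1936/25
  (13-54/5)²=121/25
  (9-54/5)²=81/25
Σ(x-μ)² = 604/5
σ² = (604/5)/5 = 604/25

σ = √(604/25) ≈ 4.9153


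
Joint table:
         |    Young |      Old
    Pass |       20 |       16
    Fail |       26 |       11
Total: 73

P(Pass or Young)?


P(Pass∨Young) = P(Pass) + P(Young) - P(Pass∧Young)
= (36 + 46 - 20)/73 = 62/73

P = 62/73 ≈ 84.93%


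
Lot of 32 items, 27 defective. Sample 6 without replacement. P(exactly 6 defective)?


Hypergeometric: C(27,6)×C(5,0)/C(32,6)
= 296010×1/906192 = 16445/50344

P(X=6) = 16445/50344 ≈ 32.67%


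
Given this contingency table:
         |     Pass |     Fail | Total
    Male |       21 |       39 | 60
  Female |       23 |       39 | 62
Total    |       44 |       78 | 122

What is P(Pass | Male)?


P(Pass | Male) = 21/(21+39) = 21/60 = 7/20

P(Pass|Male) = 7/20 ≈ 35.00%


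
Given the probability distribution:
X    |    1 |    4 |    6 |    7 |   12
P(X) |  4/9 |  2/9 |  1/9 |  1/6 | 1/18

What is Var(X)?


E[X] = 23/6
E[X²] = 145/6
Var(X) = E[X²] - (E[X])² = 145/6 - 529/36 = 341/36

Var(X) = 341/36 ≈ 9.4722


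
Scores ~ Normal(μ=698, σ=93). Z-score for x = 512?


z = (x - μ)/σ = (512 - 698)/93 = -2.0

z = -2.0


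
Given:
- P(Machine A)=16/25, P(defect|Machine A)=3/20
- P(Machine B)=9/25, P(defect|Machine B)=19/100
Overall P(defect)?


P(B) = Σ P(B|Aᵢ)×P(Aᵢ)
  3/20×16/25 = 12/125
  19/100×9/25 = 171/2500
Sum = 411/2500

P(defect) = 411/2500 ≈ 16.44%


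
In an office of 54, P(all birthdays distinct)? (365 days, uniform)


P(all different) = Π(365-i)/365 for i=0..53
= (365/365)×(364/365)×...×(312/365)
= 0.016123

P ≈ 0.0161 ≈ 1.61%


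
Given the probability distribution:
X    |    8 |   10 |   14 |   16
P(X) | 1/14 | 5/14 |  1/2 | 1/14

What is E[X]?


E[X] = Σ x·P(X=x)
= (8)×(1/14) + (10)×(5/14) + (14)×(1/2) + (16)×(1/14)
= 86/7

E[X] = 86/7


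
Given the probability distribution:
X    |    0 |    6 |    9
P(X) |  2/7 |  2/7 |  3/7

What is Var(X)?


E[X] = 39/7
E[X²] = 45
Var(X) = E[X²] - (E[X])² = 45 - 1521/49 = 684/49

Var(X) = 684/49 ≈ 13.9592


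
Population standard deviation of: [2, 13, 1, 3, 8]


Mean = 27/5
  (2-27/5)²=289/25
  (13-27/5)²=1444/25
  (1-27/5)²=484/25
  (3-27/5)²=144/25
  (8-27/5)²=169/25
Σ(x-μ)² = 506/5
σ² = (506/5)/5 = 506/25

σ = √(506/25) ≈ 4.4989


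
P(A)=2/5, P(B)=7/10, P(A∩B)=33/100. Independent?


P(A)×P(B) = 7/25
P(A∩B) = 33/100
Not equal → NOT independent

No, not independent


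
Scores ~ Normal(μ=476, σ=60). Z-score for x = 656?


z = (x - μ)/σ = (656 - 476)/60 = 3.0

z = 3.0


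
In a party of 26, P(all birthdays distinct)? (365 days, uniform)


P(all different) = Π(365-i)/365 for i=0..25
= (365/365)×(364/365)×...×(340/365)
= 0.401759

P ≈ 0.4018 ≈ 40.18%


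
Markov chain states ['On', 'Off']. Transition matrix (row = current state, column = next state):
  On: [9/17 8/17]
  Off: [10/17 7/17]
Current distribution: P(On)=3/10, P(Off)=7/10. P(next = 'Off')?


P(next=Off) = Σᵢ P(now=i)×P(i→Off)
= 3/10×8/17 + 7/10×7/17
= 12/85 + 49/170 = 73/170

P = 73/170 ≈ 0.4294


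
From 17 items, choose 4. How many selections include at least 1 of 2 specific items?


Complement: C(17,4) - C(15,4) = 2380 - 1365 = 1015

1015


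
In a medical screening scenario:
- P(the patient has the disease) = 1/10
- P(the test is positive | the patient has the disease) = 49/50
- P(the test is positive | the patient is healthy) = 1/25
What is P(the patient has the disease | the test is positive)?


Using Bayes' theorem:
P(A|B) = P(B|A)·P(A) / P(B)

P(the test is positive) = 49/50 × 1/10 + 1/25 × 9/10
= 49/500 + 9/250 = 67/500

P(the patient has the disease|the test is positive) = (49/500) / (67/500) = 49/67

P(the patient has the disease|the test is positive) = 49/67 ≈ 73.13%


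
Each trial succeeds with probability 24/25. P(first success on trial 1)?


Geometric: P(X=1) = (1-p)^(k-1)×p = (1/25)^0×24/25 = 24/25

P(X=1) = 24/25 ≈ 96.00%


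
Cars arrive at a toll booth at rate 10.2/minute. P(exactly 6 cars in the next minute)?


Poisson(λ=10.2): P(X=6) = e^(-λ)×λ^k/k!
= e^(-10.2) × 10.2^6 / 6!
≈ 3.717031868e-05 × 1126162.41926 / 720 ≈ 0.058139

P(X=6) ≈ 0.058139 ≈ 5.81%


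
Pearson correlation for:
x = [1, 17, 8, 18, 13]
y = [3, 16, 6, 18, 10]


n=5, Σx=57, Σy=53, Σxy=777, Σx²=847, Σy²=725
r = (5×777 - 57×53)/√((5×847 - 57²)(5×725 - 53²))
= 864/√(986×816) = 864/√804576 ≈ 864/896.9816 ≈ 0.9632

r ≈ 0.9632


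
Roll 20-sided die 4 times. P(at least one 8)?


P(no 8)^4 = (19/20)^4 = 130321/160000
P(≥1) = 1 - 130321/160000 = 29679/160000

P = 29679/160000 ≈ 18.55%


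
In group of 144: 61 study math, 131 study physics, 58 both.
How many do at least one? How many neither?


|A∪B| = 61+131-58 = 134
Neither = 144-134 = 10

At least one: 134; Neither: 10


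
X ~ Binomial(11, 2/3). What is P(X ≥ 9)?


P(X ≥ 9) = Σ P(X=i) for i=9..11
P(X=9) = 28160/177147
P(X=10) = 11264/177147
P(X=11) = 2048/177147
Sum = 512/2187

P(X ≥ 9) = 512/2187 ≈ 23.41%


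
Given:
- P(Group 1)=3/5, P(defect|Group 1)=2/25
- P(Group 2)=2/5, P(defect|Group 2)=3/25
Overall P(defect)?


P(B) = Σ P(B|Aᵢ)×P(Aᵢ)
  2/25×3/5 = 6/125
  3/25×2/5 = 6/125
Sum = 12/125

P(defect) = 12/125 ≈ 9.60%


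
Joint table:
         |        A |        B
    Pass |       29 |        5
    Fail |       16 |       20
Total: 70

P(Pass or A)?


P(Pass∨A) = P(Pass) + P(A) - P(Pass∧A)
= (34 + 45 - 29)/70 = 50/70 = 5/7

P = 5/7 ≈ 71.43%


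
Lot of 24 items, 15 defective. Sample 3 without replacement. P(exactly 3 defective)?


Hypergeometric: C(15,3)×C(9,0)/C(24,3)
= 455×1/2024 = 455/2024

P(X=3) = 455/2024 ≈ 22.48%


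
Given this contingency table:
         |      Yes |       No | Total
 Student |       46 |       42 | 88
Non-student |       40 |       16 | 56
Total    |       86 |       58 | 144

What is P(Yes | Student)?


P(Yes | Student) = 46/(46+42) = 46/88 = 23/44

P(Yes|Student) = 23/44 ≈ 52.27%


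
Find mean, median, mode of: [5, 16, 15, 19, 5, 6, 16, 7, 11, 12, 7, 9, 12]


Sorted: [5, 5, 6, 7, 7, 9, 11, 12, 12, 15, 16, 16, 19]
Mean = 140/13
Median = 11
Freq: {5: 2, 16: 2, 15: 1, 19: 1, 6: 1, 7: 2, 11: 1, 12: 2, 9: 1}
Mode: [5, 7, 12, 16]

Mean=140/13, Median=11, Mode=[5, 7, 12, 16]


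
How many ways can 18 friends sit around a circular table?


Circular arrangements of 18 distinct objects: fix one position to break rotational symmetry.
(n-1)! = 17! = 355687428096000

355687428096000


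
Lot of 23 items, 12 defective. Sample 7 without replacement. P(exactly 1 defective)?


Hypergeometric: C(12,1)×C(11,6)/C(23,7)
= 12×462/245157 = 168/7429

P(X=1) = 168/7429 ≈ 2.26%


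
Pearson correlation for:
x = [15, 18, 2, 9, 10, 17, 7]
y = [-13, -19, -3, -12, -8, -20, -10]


n=7, Σx=78, Σy=-85, Σxy=-1141, Σx²=1072, Σy²=1247
r = (7×(-1141) - 78×(-85))/√((7×1072 - 78²)(7×1247 - (-85)²))
= -1357/√(1420×1504) = -1357/√2135680 ≈ -1357/1461.3966 ≈ -0.9286

r ≈ -0.9286


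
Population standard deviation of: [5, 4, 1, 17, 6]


Mean = 33/5
  (5-33/5)²=64/25
  (4-33/5)²=169/25
  (1-33/5)²=784/25
  (17-33/5)²=2704/25
  (6-33/5)²=9/25
Σ(x-μ)² = 746/5
σ² = (746/5)/5 = 746/25

σ = √(746/25) ≈ 5.4626


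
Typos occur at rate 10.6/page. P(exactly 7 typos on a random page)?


Poisson(λ=10.6): P(X=7) = e^(-λ)×λ^k/k!
= e^(-10.6) × 10.6^7 / 7!
≈ 2.491600973e-05 × 15036302.5899 / 5040 ≈ 0.074334

P(X=7) ≈ 0.074334 ≈ 7.43%


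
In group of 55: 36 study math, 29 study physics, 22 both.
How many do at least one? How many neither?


|A∪B| = 36+29-22 = 43
Neither = 55-43 = 12

At least one: 43; Neither: 12


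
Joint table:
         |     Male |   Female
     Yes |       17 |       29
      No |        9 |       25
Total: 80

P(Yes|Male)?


P(Yes|Male) = 17/(17+9) = 17/26

P = 17/26 ≈ 65.38%


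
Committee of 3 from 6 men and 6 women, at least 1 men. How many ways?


Count by #men:
  1M,2W: C(6,1)×C(6,2)=90
  2M,1W: C(6,2)×C(6,1)=90
  3M,0W: C(6,3)×C(6,0)=20
Total = 200

200


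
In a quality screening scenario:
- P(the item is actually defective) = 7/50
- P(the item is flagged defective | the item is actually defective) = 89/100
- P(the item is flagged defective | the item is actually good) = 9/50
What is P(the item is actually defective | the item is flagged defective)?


Using Bayes' theorem:
P(A|B) = P(B|A)·P(A) / P(B)

P(the item is flagged defective) = 89/100 × 7/50 + 9/50 × 43/50
= 623/5000 + 387/2500 = 1397/5000

P(the item is actually defective|the item is flagged defective) = (623/5000) / (1397/5000) = 623/1397

P(the item is actually defective|the item is flagged defective) = 623/1397 ≈ 44.60%


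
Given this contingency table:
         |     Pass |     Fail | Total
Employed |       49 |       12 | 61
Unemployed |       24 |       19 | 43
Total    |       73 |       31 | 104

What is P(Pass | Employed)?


P(Pass | Employed) = 49/(49+12) = 49/61

P(Pass|Employed) = 49/61 ≈ 80.33%


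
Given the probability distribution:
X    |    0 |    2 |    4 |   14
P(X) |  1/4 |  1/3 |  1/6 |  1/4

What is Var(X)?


E[X] = 29/6
E[X²] = 53
Var(X) = E[X²] - (E[X])² = 53 - 841/36 = 1067/36

Var(X) = 1067/36 ≈ 29.6389


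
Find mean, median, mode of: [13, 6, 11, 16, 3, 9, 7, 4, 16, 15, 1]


Sorted: [1, 3, 4, 6, 7, 9, 11, 13, 15, 16, 16]
Mean = 101/11
Median = 9
Freq: {13: 1, 6: 1, 11: 1, 16: 2, 3: 1, 9: 1, 7: 1, 4: 1, 15: 1, 1: 1}
Mode: [16]

Mean=101/11, Median=9, Mode=16


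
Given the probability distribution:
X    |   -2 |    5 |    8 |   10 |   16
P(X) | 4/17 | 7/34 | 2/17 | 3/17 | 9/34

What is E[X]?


E[X] = Σ x·P(X=x)
= (-2)×(4/17) + (5)×(7/34) + (8)×(2/17) + (10)×(3/17) + (16)×(9/34)
= 15/2

E[X] = 15/2


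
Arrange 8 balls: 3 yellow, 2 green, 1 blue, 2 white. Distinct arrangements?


8!/(3!×2!×1!×2!) = 1680

1680


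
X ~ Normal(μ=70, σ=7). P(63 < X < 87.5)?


z₁=(63-70)/7=-1.0, z₂=(87.5-70)/7=2.5
P = Φ(2.5) - Φ(-1.0) = 0.993790 - 0.158655 = 0.835135 ≈ 0.8351

P(63 < X < 87.5) ≈ 0.8351


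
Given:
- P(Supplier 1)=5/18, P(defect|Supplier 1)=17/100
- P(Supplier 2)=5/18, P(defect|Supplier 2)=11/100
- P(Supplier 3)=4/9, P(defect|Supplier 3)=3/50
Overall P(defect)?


P(B) = Σ P(B|Aᵢ)×P(Aᵢ)
  17/100×5/18 = 17/360
  11/100×5/18 = 11/360
  3/50×4/9 = 2/75
Sum = 47/450

P(defect) = 47/450 ≈ 10.44%


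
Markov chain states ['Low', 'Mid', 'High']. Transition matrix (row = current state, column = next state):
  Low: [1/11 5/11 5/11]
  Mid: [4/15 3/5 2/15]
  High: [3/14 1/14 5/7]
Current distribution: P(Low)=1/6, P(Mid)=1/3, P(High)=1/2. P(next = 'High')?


P(next=High) = Σᵢ P(now=i)×P(i→High)
= 1/6×5/11 + 1/3×2/15 + 1/2×5/7
= 5/66 + 2/45 + 5/14 = 1654/3465

P = 1654/3465 ≈ 0.4773


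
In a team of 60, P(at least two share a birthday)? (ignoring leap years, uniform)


P(all different) = Π(365-i)/365 for i=0..59
= 0.005877
P(match) = 1 - 0.005877 = 0.994123

P ≈ 0.9941 ≈ 99.41%


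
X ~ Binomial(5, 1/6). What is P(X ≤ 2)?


P(X ≤ 2) = Σ P(X=i) for i=0..2
P(X=0) = 3125/7776
P(X=1) = 3125/7776
P(X=2) = 625/3888
Sum = 625/648

P(X ≤ 2) = 625/648 ≈ 96.45%


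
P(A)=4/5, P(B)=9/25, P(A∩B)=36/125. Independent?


P(A)×P(B) = 36/125
P(A∩B) = 36/125
Equal ✓ → Independent

Yes, independent


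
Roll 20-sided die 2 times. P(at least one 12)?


P(no 12)^2 = (19/20)^2 = 361/400
P(≥1) = 1 - 361/400 = 39/400

P = 39/400 ≈ 9.75%


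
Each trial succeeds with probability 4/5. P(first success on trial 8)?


Geometric: P(X=8) = (1-p)^(k-1)×p = (1/5)^7×4/5 = 4/390625

P(X=8) = 4/390625 ≈ 0.00%


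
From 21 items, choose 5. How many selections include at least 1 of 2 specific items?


Complement: C(21,5) - C(19,5) = 20349 - 11628 = 8721

8721


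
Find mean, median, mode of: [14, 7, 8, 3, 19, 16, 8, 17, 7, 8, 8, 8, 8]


Sorted: [3, 7, 7, 8, 8, 8, 8, 8, 8, 14, 16, 17, 19]
Mean = 131/13
Median = 8
Freq: {14: 1, 7: 2, 8: 6, 3: 1, 19: 1, 16: 1, 17: 1}
Mode: [8]

Mean=131/13, Median=8, Mode=8


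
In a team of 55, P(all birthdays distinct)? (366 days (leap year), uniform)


P(all different) = Π(366-i)/366 for i=0..54
= (366/366)×(365/366)×...×(312/366)
= 0.013909

P ≈ 0.0139 ≈ 1.39%


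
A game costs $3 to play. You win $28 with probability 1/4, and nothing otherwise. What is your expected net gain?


E[gain] = (28-3)×1/4 + (-3)×3/4
= 25/4 - 9/4 = 4

Expected net gain = $4 ≈ $4.00


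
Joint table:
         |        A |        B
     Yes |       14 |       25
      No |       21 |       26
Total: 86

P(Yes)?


P(Yes) = (14+25)/86 = 39/86

P(Yes) = 39/86 ≈ 45.35%


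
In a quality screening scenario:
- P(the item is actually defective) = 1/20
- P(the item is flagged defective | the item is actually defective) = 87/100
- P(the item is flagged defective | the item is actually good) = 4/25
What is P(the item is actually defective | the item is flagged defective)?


Using Bayes' theorem:
P(A|B) = P(B|A)·P(A) / P(B)

P(the item is flagged defective) = 87/100 × 1/20 + 4/25 × 19/20
= 87/2000 + 19/125 = 391/2000

P(the item is actually defective|the item is flagged defective) = (87/2000) / (391/2000) = 87/391

P(the item is actually defective|the item is flagged defective) = 87/391 ≈ 22.25%


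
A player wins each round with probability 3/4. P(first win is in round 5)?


Geometric: P(X=5) = (1-p)^(k-1)×p = (1/4)^4×3/4 = 3/1024

P(X=5) = 3/1024 ≈ 0.29%


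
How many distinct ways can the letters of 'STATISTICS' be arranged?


Letters: 10, freq: {'S': 3, 'T': 3, 'A': 1, 'I': 2, 'C': 1}
10!/(3!×3!×1!×2!×1!) = 3628800/72 = 50400

50400


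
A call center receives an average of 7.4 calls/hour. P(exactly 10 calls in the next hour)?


Poisson(λ=7.4): P(X=10) = e^(-λ)×λ^k/k!
= e^(-7.4) × 7.4^10 / 10!
≈ 0.0006112527611 × 492399039.736 / 3628800 ≈ 0.082942

P(X=10) ≈ 0.082942 ≈ 8.29%


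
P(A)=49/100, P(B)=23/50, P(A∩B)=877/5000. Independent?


P(A)×P(B) = 1127/5000
P(A∩B) = 877/5000
Not equal → NOT independent

No, not independent


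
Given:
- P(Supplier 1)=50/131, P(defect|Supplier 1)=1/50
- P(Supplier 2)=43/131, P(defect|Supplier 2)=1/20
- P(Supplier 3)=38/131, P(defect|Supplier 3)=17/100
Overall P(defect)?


P(B) = Σ P(B|Aᵢ)×P(Aᵢ)
  1/50×50/131 = 1/131
  1/20×43/131 = 43/2620
  17/100×38/131 = 323/6550
Sum = 961/13100

P(defect) = 961/13100 ≈ 7.34%


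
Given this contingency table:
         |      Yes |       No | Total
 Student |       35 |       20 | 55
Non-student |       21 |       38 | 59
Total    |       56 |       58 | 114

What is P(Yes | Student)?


P(Yes | Student) = 35/(35+20) = 35/55 = 7/11

P(Yes|Student) = 7/11 ≈ 63.64%


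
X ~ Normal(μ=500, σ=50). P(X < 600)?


z = (600-500)/50 = 2.0
P(Z < 2.0) = 0.9772

P(X < 600) ≈ 0.9772


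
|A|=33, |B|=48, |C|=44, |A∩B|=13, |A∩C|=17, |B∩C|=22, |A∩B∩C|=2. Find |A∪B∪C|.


|A∪B∪C| = 33+48+44-13-17-22+2 = 75

|A∪B∪C| = 75


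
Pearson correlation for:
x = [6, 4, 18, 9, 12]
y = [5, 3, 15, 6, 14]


n=5, Σx=49, Σy=43, Σxy=534, Σx²=601, Σy²=491
r = (5×534 - 49×43)/√((5×601 - 49²)(5×491 - 43²))
= 563/√(604×606) = 563/√366024 ≈ 563/604.9992 ≈ 0.9306

r ≈ 0.9306


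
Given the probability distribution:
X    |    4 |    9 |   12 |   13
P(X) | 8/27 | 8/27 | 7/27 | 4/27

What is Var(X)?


E[X] = 80/9
E[X²] = 820/9
Var(X) = E[X²] - (E[X])² = 820/9 - 6400/81 = 980/81

Var(X) = 980/81 ≈ 12.0988


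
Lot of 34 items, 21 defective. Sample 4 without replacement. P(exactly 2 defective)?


Hypergeometric: C(21,2)×C(13,2)/C(34,4)
= 210×78/46376 = 4095/11594

P(X=2) = 4095/11594 ≈ 35.32%


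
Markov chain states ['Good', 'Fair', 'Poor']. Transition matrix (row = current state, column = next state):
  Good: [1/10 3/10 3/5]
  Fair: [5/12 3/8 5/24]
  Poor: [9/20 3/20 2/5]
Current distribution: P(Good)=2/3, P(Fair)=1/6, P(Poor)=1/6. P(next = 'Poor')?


P(next=Poor) = Σᵢ P(now=i)×P(i→Poor)
= 2/3×3/5 + 1/6×5/24 + 1/6×2/5
= 2/5 + 5/144 + 1/15 = 361/720

P = 361/720 ≈ 0.5014


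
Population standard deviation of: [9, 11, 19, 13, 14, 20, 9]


Mean = 95/7
  (9-95/7)²=1024/49
  (11-95/7)²=324/49
  (19-95/7)²=1444/49
  (13-95/7)²=16/49
  (14-95/7)²=9/49
  (20-95/7)²=2025/49
  (9-95/7)²=1024/49
Σ(x-μ)² = 838/7
σ² = (838/7)/7 = 838/49

σ = √(838/49) ≈ 4.1355


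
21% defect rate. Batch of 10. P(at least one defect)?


P(all good) = (79/100)^10 = 9468276082626847201/100000000000000000000
P(≥1 defect) = 90531723917373152799/100000000000000000000

P = 90531723917373152799/100000000000000000000 ≈ 90.53%


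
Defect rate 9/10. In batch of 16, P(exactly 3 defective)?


Binomial: P(X=3) = C(16,3)×p^3×(1-p)^13
= 560 × 729/1000 × 1/10000000000000 = 5103/125000000000000

P(X=3) = 5103/125000000000000 ≈ 0.00%


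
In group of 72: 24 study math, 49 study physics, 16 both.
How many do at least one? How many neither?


|A∪B| = 24+49-16 = 57
Neither = 72-57 = 15

At least one: 57; Neither: 15


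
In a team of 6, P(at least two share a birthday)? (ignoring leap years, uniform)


P(all different) = Π(365-i)/365 for i=0..5
= 0.959538
P(match) = 1 - 0.959538 = 0.040462

P ≈ 0.0405 ≈ 4.05%


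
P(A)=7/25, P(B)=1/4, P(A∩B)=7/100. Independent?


P(A)×P(B) = 7/100
P(A∩B) = 7/100
Equal ✓ → Independent

Yes, independent


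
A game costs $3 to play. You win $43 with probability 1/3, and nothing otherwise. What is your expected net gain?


E[gain] = (43-3)×1/3 + (-3)×2/3
= 40/3 - 2 = 34/3

Expected net gain = $34/3 ≈ $11.33


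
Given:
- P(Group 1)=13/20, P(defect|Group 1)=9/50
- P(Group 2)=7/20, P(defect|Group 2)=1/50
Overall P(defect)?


P(B) = Σ P(B|Aᵢ)×P(Aᵢ)
  9/50×13/20 = 117/1000
  1/50×7/20 = 7/1000
Sum = 31/250

P(defect) = 31/250 ≈ 12.40%


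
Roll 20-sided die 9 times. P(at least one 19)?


P(no 19)^9 = (19/20)^9 = 322687697779/512000000000
P(≥1) = 1 - 322687697779/512000000000 = 189312302221/512000000000

P = 189312302221/512000000000 ≈ 36.98%


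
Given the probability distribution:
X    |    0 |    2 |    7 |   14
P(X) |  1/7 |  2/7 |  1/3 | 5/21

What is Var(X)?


E[X] = 131/21
E[X²] = 449/7
Var(X) = E[X²] - (E[X])² = 449/7 - 17161/441 = 11126/441

Var(X) = 11126/441 ≈ 25.2290


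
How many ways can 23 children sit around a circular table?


Circular arrangements of 23 distinct objects: fix one position to break rotational symmetry.
(n-1)! = 22! = 1124000727777607680000

1124000727777607680000


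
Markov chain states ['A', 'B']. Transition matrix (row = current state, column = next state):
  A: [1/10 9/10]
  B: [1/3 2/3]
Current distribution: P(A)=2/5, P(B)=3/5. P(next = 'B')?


P(next=B) = Σᵢ P(now=i)×P(i→B)
= 2/5×9/10 + 3/5×2/3
= 9/25 + 2/5 = 19/25

P = 19/25 ≈ 0.7600


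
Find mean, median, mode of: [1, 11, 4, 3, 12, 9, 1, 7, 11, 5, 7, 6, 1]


Sorted: [1, 1, 1, 3, 4, 5, 6, 7, 7, 9, 11, 11, 12]
Mean = 78/13 = 6
Median = 6
Freq: {1: 3, 11: 2, 4: 1, 3: 1, 12: 1, 9: 1, 7: 2, 5: 1, 6: 1}
Mode: [1]

Mean=6, Median=6, Mode=1


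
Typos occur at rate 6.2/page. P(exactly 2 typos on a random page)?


Poisson(λ=6.2): P(X=2) = e^(-λ)×λ^k/k!
= e^(-6.2) × 6.2^2 / 2!
≈ 0.002029430636 × 38.44 / 2 ≈ 0.039006

P(X=2) ≈ 0.039006 ≈ 3.90%


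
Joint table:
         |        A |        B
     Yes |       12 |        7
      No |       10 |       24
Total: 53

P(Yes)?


P(Yes) = (12+7)/53 = 19/53

P(Yes) = 19/53 ≈ 35.85%


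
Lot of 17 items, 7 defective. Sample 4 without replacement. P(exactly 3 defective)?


Hypergeometric: C(7,3)×C(10,1)/C(17,4)
= 35×10/2380 = 5/34

P(X=3) = 5/34 ≈ 14.71%


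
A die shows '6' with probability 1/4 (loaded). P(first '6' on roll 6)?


Geometric: P(X=6) = (1-p)^(k-1)×p = (3/4)^5×1/4 = 243/4096

P(X=6) = 243/4096 ≈ 5.93%


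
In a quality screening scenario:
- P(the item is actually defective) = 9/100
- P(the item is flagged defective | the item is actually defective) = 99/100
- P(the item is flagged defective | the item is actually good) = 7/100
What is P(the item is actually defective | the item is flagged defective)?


Using Bayes' theorem:
P(A|B) = P(B|A)·P(A) / P(B)

P(the item is flagged defective) = 99/100 × 9/100 + 7/100 × 91/100
= 891/10000 + 637/10000 = 191/1250

P(the item is actually defective|the item is flagged defective) = (891/10000) / (191/1250) = 891/1528

P(the item is actually defective|the item is flagged defective) = 891/1528 ≈ 58.31%


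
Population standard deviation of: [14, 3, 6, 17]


Mean = 40/4 = 10
  (14-10)²=16
  (3-10)²=49
  (6-10)²=16
  (17-10)²=49
Σ(x-μ)² = 130
σ² = 130/4 = 65/2

σ = √(65/2) ≈ 5.7009


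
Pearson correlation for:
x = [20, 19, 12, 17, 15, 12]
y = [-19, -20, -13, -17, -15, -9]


n=6, Σx=95, Σy=-93, Σxy=-1538, Σx²=1563, Σy²=1525
r = (6×(-1538) - 95×(-93))/√((6×1563 - 95²)(6×1525 - (-93)²))
= -393/√(353×501) = -393/√176853 ≈ -393/420.5389 ≈ -0.9345

r ≈ -0.9345


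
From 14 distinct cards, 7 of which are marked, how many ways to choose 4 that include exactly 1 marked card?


Choose 1 of the 7 marked cards and 3 of the other 7 cards:
C(7,1)×C(7,3) = 7×35 = 245

245


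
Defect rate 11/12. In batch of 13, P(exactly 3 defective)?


Binomial: P(X=3) = C(13,3)×p^3×(1-p)^10
= 286 × 1331/1728 × 1/61917364224 = 190333/53496602689536

P(X=3) = 190333/53496602689536 ≈ 0.00%


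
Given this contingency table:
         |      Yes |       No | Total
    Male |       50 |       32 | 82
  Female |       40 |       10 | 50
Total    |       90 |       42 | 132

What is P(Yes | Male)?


P(Yes | Male) = 50/(50+32) = 50/82 = 25/41

P(Yes|Male) = 25/41 ≈ 60.98%


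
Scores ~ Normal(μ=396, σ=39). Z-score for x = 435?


z = (x - μ)/σ = (435 - 396)/39 = 1.0

z = 1.0


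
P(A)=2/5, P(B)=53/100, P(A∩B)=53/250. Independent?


P(A)×P(B) = 53/250
P(A∩B) = 53/250
Equal ✓ → Independent

Yes, independent


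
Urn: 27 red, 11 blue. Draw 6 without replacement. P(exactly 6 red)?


Hypergeometric: C(27,6)×C(11,0)/C(38,6)
= 296010×1/2760681 = 8970/83657

P(X=6) = 8970/83657 ≈ 10.72%


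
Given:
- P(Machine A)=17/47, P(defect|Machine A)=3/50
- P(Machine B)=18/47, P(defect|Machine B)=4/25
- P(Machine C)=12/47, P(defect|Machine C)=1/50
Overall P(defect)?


P(B) = Σ P(B|Aᵢ)×P(Aᵢ)
  3/50×17/47 = 51/2350
  4/25×18/47 = 72/1175
  1/50×12/47 = 6/1175
Sum = 207/2350

P(defect) = 207/2350 ≈ 8.81%


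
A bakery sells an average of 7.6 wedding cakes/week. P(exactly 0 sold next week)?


Poisson(λ=7.6): P(X=0) = e^(-λ)×λ^k/k!
= e^(-7.6) × 7.6^0 / 0!
≈ 0.0005004514334 × 1 / 1 ≈ 0.000500

P(X=0) ≈ 0.000500 ≈ 0.05%


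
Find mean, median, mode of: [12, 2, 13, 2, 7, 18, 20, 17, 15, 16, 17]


Sorted: [2, 2, 7, 12, 13, 15, 16, 17, 17, 18, 20]
Mean = 139/11
Median = 15
Freq: {12: 1, 2: 2, 13: 1, 7: 1, 18: 1, 20: 1, 17: 2, 15: 1, 16: 1}
Mode: [2, 17]

Mean=139/11, Median=15, Mode=[2, 17]


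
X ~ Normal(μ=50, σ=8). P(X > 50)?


z = (50-50)/8 = 0.0
P(X > 50) = 1 - P(Z ≤ 0.0) = 1 - 0.5000 = 0.5000

P(X > 50) ≈ 0.5000


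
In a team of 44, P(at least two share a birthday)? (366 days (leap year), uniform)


P(all different) = Π(366-i)/366 for i=0..43
= 0.067633
P(match) = 1 - 0.067633 = 0.932367

P ≈ 0.9324 ≈ 93.24%


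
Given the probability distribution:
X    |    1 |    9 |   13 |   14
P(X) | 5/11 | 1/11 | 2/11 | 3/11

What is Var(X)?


E[X] = 82/11
E[X²] = 92
Var(X) = E[X²] - (E[X])² = 92 - 6724/121 = 4408/121

Var(X) = 4408/121 ≈ 36.4298


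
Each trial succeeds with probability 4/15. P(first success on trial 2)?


Geometric: P(X=2) = (1-p)^(k-1)×p = (11/15)^1×4/15 = 44/225

P(X=2) = 44/225 ≈ 19.56%


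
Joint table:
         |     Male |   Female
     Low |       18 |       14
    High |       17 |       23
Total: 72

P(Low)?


P(Low) = (18+14)/72 = 32/72 = 4/9

P(Low) = 4/9 ≈ 44.44%


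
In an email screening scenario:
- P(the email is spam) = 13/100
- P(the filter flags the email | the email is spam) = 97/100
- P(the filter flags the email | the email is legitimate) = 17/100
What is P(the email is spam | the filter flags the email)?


Using Bayes' theorem:
P(A|B) = P(B|A)·P(A) / P(B)

P(the filter flags the email) = 97/100 × 13/100 + 17/100 × 87/100
= 1261/10000 + 1479/10000 = 137/500

P(the email is spam|the filter flags the email) = (1261/10000) / (137/500) = 1261/2740

P(the email is spam|the filter flags the email) = 1261/2740 ≈ 46.02%


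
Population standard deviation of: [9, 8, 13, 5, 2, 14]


Mean = 51/6 = 17/2
  (9-17/2)²=1/4
  (8-17/2)²=1/4
  (13-17/2)²=81/4
  (5-17/2)²=49/4
  (2-17/2)²=169/4
  (14-17/2)²=121/4
Σ(x-μ)² = 211/2
σ² = (211/2)/6 = 211/12

σ = √(211/12) ≈ 4.1932


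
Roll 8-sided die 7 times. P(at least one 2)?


P(no 2)^7 = (7/8)^7 = 823543/2097152
P(≥1) = 1 - 823543/2097152 = 1273609/2097152

P = 1273609/2097152 ≈ 60.73%


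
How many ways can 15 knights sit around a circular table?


Circular arrangements of 15 distinct objects: fix one position to break rotational symmetry.
(n-1)! = 14! = 87178291200

87178291200


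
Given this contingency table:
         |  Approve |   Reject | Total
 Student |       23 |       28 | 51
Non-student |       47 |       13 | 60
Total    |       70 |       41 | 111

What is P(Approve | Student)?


P(Approve | Student) = 23/(23+28) = 23/51

P(Approve|Student) = 23/51 ≈ 45.10%


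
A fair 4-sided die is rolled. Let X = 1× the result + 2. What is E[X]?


E[die] = (1+4)/2 = 5/2
E[X] = 1×5/2 + 2 = 9/2

E[X] = 9/2


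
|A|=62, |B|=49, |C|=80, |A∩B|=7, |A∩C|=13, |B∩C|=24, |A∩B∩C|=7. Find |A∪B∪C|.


|A∪B∪C| = 62+49+80-7-13-24+7 = 154

|A∪B∪C| = 154


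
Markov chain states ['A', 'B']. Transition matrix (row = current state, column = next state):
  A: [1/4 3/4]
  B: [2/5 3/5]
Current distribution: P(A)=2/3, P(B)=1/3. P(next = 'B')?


P(next=B) = Σᵢ P(now=i)×P(i→B)
= 2/3×3/4 + 1/3×3/5
= 1/2 + 1/5 = 7/10

P = 7/10 ≈ 0.7000


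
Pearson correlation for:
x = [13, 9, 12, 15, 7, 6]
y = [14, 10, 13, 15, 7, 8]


n=6, Σx=62, Σy=67, Σxy=750, Σx²=704, Σy²=803
r = (6×750 - 62×67)/√((6×704 - 62²)(6×803 - 67²))
= 346/√(380×329) = 346/√125020 ≈ 346/353.5817 ≈ 0.9786

r ≈ 0.9786


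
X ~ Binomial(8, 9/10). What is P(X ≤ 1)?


P(X ≤ 1) = Σ P(X=i) for i=0..1
P(X=0) = 1/100000000
P(X=1) = 9/12500000
Sum = 73/100000000

P(X ≤ 1) = 73/100000000 ≈ 0.00%


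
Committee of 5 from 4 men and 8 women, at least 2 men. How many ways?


Count by #men:
  2M,3W: C(4,2)×C(8,3)=336
  3M,2W: C(4,3)×C(8,2)=112
  4M,1W: C(4,4)×C(8,1)=8
Total = 456

456


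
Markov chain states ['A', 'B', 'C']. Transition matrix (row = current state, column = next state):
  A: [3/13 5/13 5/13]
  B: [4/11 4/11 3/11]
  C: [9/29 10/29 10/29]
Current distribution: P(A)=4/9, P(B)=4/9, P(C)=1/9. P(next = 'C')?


P(next=C) = Σᵢ P(now=i)×P(i→C)
= 4/9×5/13 + 4/9×3/11 + 1/9×10/29
= 20/117 + 4/33 + 10/261 = 12334/37323

P = 12334/37323 ≈ 0.3305


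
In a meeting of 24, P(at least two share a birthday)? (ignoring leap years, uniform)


P(all different) = Π(365-i)/365 for i=0..23
= 0.461656
P(match) = 1 - 0.461656 = 0.538344

P ≈ 0.5383 ≈ 53.83%


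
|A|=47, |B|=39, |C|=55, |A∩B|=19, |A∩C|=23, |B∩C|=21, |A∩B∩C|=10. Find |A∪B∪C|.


|A∪B∪C| = 47+39+55-19-23-21+10 = 88

|A∪B∪C| = 88


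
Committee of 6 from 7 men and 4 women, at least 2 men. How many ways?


Count by #men:
  2M,4W: C(7,2)×C(4,4)=21
  3M,3W: C(7,3)×C(4,3)=140
  4M,2W: C(7,4)×C(4,2)=210
  5M,1W: C(7,5)×C(4,1)=84
  6M,0W: C(7,6)×C(4,0)=7
Total = 462

462


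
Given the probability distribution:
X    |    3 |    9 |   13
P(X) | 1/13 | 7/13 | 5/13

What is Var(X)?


E[X] = 131/13
E[X²] = 1421/13
Var(X) = E[X²] - (E[X])² = 1421/13 - 17161/169 = 1312/169

Var(X) = 1312/169 ≈ 7.7633


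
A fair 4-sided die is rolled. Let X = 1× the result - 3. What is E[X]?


E[die] = (1+4)/2 = 5/2
E[X] = 1×5/2 - 3 = -1/2

E[X] = -1/2


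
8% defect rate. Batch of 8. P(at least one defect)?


P(all good) = (23/25)^8 = 78310985281/152587890625
P(≥1 defect) = 74276905344/152587890625

P = 74276905344/152587890625 ≈ 48.68%


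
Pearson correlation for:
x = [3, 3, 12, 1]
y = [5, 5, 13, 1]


n=4, Σx=19, Σy=24, Σxy=187, Σx²=163, Σy²=220
r = (4×187 - 19×24)/√((4×163 - 19²)(4×220 - 24²))
= 292/√(291×304) = 292/√88464 ≈ 292/297.4290 ≈ 0.9817

r ≈ 0.9817


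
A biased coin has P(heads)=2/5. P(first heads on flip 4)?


Geometric: P(X=4) = (1-p)^(k-1)×p = (3/5)^3×2/5 = 54/625

P(X=4) = 54/625 ≈ 8.64%


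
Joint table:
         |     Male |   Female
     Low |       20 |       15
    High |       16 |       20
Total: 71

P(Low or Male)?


P(Low∨Male) = P(Low) + P(Male) - P(Low∧Male)
= (35 + 36 - 20)/71 = 51/71

P = 51/71 ≈ 71.83%


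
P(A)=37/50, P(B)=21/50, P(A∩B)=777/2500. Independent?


P(A)×P(B) = 777/2500
P(A∩B) = 777/2500
Equal ✓ → Independent

Yes, independent


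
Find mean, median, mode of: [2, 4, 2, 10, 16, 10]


Sorted: [2, 2, 4, 10, 10, 16]
Mean = 44/6 = 22/3
Median = 7
Freq: {2: 2, 4: 1, 10: 2, 16: 1}
Mode: [2, 10]

Mean=22/3, Median=7, Mode=[2, 10]


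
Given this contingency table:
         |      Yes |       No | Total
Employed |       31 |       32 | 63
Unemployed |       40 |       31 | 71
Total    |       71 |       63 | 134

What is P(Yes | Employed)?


P(Yes | Employed) = 31/(31+32) = 31/63

P(Yes|Employed) = 31/63 ≈ 49.21%


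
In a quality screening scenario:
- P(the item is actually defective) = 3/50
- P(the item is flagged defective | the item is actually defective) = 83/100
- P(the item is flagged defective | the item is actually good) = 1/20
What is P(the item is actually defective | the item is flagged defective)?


Using Bayes' theorem:
P(A|B) = P(B|A)·P(A) / P(B)

P(the item is flagged defective) = 83/100 × 3/50 + 1/20 × 47/50
= 249/5000 + 47/1000 = 121/1250

P(the item is actually defective|the item is flagged defective) = (249/5000) / (121/1250) = 249/484

P(the item is actually defective|the item is flagged defective) = 249/484 ≈ 51.45%
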